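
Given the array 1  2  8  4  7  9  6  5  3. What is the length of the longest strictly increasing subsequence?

5

Let dp[i] be the length of the longest such subsequence ending at index i:
i:     1 2 3 4 5 6 7 8 9
a[i]:  1 2 8 4 7 9 6 5 3
dp:    1 2 3 3 4 5 4 4 3
Maximum dp value is 5.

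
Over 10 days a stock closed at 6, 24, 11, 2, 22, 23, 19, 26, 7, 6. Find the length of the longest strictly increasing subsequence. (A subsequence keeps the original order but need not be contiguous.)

Let dp[i] be the length of the longest such subsequence ending at index i:
i:      1  2  3  4  5  6  7  8  9 10
a[i]:   6 24 11  2 22 23 19 26  7  6
dp:     1  2  2  1  3  4  3  5  2  2
Maximum dp value is 5.

5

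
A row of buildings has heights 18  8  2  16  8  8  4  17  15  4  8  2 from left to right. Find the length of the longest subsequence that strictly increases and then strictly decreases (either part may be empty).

6

inc[i] = longest strictly increasing subsequence ending at i; dec[i] = longest strictly decreasing subsequence starting at i:
i:      1  2  3  4  5  6  7  8  9 10 11 12
a[i]:  18  8  2 16  8  8  4 17 15  4  8  2
inc:    1  1  1  2  2  2  2  3  3  2  3  1
dec:    5  3  1  4  3  3  2  4  3  2  2  1
Best peak at i=8 (value 17): inc=3, dec=4, length 3+4−1 = 6.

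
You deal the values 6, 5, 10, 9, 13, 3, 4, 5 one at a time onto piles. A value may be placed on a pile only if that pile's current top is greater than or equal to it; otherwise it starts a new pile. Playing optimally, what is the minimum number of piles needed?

The minimum number of non-increasing subsequences covering a sequence equals the length of its longest strictly increasing subsequence.
LIS length is 3 (e.g. 6, 10, 13), so 3 piles are needed.

3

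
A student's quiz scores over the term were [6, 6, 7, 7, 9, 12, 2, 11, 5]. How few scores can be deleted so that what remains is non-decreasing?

3

Fewest deletions = n − (longest non-decreasing subsequence).
Patience tails:
6 → extends → [6]
6 → extends → [6, 6]
7 → extends → [6, 6, 7]
7 → extends → [6, 6, 7, 7]
9 → extends → [6, 6, 7, 7, 9]
12 → extends → [6, 6, 7, 7, 9, 12]
2 → replaces 6 → [2, 6, 7, 7, 9, 12]
11 → replaces 12 → [2, 6, 7, 7, 9, 11]
5 → replaces 6 → [2, 5, 7, 7, 9, 11]
Longest non-decreasing subsequence has length 6, so deletions = 9 − 6 = 3.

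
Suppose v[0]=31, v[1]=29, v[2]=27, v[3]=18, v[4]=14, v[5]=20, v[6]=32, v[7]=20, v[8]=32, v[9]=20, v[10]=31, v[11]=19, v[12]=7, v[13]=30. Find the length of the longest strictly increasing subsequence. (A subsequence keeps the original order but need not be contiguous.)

3

Track the smallest tail for each achievable length (strict):
31 → extends → [31]
29 → replaces 31 → [29]
27 → replaces 29 → [27]
18 → replaces 27 → [18]
14 → replaces 18 → [14]
20 → extends → [14, 20]
32 → extends → [14, 20, 32]
20 → already a tail → [14, 20, 32]
32 → already a tail → [14, 20, 32]
20 → already a tail → [14, 20, 32]
31 → replaces 32 → [14, 20, 31]
19 → replaces 20 → [14, 19, 31]
7 → replaces 14 → [7, 19, 31]
30 → replaces 31 → [7, 19, 30]
Three tails, so the longest strictly increasing subsequence has length 3 (e.g. 18, 20, 32).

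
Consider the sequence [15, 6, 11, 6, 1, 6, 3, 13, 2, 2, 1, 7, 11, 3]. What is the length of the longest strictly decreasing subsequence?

Let dp[i] be the longest strictly decreasing subsequence ending at i:
i:      1  2  3  4  5  6  7  8  9 10 11 12 13 14
a[i]:  15  6 11  6  1  6  3 13  2  2  1  7 11  3
dp:     1  2  2  3  4  3  4  2  5  5  6  3  3  4
Maximum is 6.

6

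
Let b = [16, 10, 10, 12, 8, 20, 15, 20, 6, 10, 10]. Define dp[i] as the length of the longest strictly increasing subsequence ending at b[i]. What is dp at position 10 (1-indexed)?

dp[i] = 1 + max{dp[j] : j<i, b[j]<b[i]} (or 1 if no such j):
i:      1  2  3  4  5  6  7  8  9 10 11
b[i]:  16 10 10 12  8 20 15 20  6 10 10
dp:     1  1  1  2  1  3  3  4  1  2  2
At index 10 the value is 2.

2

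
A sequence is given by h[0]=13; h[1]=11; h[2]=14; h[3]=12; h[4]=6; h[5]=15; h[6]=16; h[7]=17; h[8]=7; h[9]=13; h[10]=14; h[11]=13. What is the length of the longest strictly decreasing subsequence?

Negate each value so 'decreasing' becomes 'increasing', then run patience tails on the negated sequence:
-13 → extends → [-13]
-11 → extends → [-13, -11]
-14 → replaces -13 → [-14, -11]
-12 → replaces -11 → [-14, -12]
-6 → extends → [-14, -12, -6]
-15 → replaces -14 → [-15, -12, -6]
-16 → replaces -15 → [-16, -12, -6]
-17 → replaces -16 → [-17, -12, -6]
-7 → replaces -6 → [-17, -12, -7]
-13 → replaces -12 → [-17, -13, -7]
-14 → replaces -13 → [-17, -14, -7]
-13 → replaces -7 → [-17, -14, -13]
Three tails, so the longest strictly decreasing subsequence of the original has length 3.

3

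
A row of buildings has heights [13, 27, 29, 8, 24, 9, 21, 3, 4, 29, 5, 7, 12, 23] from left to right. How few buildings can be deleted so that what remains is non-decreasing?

Fewest deletions = n − (longest non-decreasing subsequence).
i:      1  2  3  4  5  6  7  8  9 10 11 12 13 14
a[i]:  13 27 29  8 24  9 21  3  4 29  5  7 12 23
dp:     1  2  3  1  2  2  3  1  2  4  3  4  5  6
max dp = 6, so deletions = 14 − 6 = 8.

8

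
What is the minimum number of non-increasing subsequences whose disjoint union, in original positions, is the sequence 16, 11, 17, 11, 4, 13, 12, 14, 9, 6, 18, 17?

4

The minimum number of non-increasing subsequences covering a sequence equals the length of its longest strictly increasing subsequence.
LIS length is 4 (e.g. 11, 13, 14, 18), so 4 piles are needed.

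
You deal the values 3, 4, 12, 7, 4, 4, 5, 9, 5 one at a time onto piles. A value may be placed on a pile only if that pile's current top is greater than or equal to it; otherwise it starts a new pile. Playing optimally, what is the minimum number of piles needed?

4

Place each on the leftmost legal pile:
3 → new pile 1 (tops now [3])
4 → new pile 2 (tops now [3, 4])
12 → new pile 3 (tops now [3, 4, 12])
7 → pile 3 (tops now [3, 4, 7])
4 → pile 2 (tops now [3, 4, 7])
4 → pile 2 (tops now [3, 4, 7])
5 → pile 3 (tops now [3, 4, 5])
9 → new pile 4 (tops now [3, 4, 5, 9])
5 → pile 3 (tops now [3, 4, 5, 9])
Four piles.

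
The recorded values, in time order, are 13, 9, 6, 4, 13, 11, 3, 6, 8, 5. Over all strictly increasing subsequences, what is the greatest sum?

Let S[i] be the best sum of a strictly increasing subsequence ending at i:
i:      1  2  3  4  5  6  7  8  9 10
a[i]:  13  9  6  4 13 11  3  6  8  5
S:     13  9  6  4 22 20  3 10 18  9
Maximum is 22 (e.g. 9 + 13).

22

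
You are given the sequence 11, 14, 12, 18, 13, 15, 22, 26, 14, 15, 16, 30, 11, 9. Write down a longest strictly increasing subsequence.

Patience tails give the LIS length; then backtrack through the dp parents:
11 → extends → [11]
14 → extends → [11, 14]
12 → replaces 14 → [11, 12]
18 → extends → [11, 12, 18]
13 → replaces 18 → [11, 12, 13]
15 → extends → [11, 12, 13, 15]
22 → extends → [11, 12, 13, 15, 22]
26 → extends → [11, 12, 13, 15, 22, 26]
14 → replaces 15 → [11, 12, 13, 14, 22, 26]
15 → replaces 22 → [11, 12, 13, 14, 15, 26]
16 → replaces 26 → [11, 12, 13, 14, 15, 16]
30 → extends → [11, 12, 13, 14, 15, 16, 30]
11 → already a tail → [11, 12, 13, 14, 15, 16, 30]
9 → replaces 11 → [9, 12, 13, 14, 15, 16, 30]
Length 7; one witness is 11, 12, 13, 15, 22, 26, 30.

11, 12, 13, 15, 22, 26, 30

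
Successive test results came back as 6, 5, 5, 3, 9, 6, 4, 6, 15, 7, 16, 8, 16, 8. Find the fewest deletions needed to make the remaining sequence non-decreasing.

7

Fewest deletions = n − (longest non-decreasing subsequence).
i:      1  2  3  4  5  6  7  8  9 10 11 12 13 14
a[i]:   6  5  5  3  9  6  4  6 15  7 16  8 16  8
dp:     1  1  2  1  3  3  2  4  5  5  6  6  7  7
max dp = 7, so deletions = 14 − 7 = 7.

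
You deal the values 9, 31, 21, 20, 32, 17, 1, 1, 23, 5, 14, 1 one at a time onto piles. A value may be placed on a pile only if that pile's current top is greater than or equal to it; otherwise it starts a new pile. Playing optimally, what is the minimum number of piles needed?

3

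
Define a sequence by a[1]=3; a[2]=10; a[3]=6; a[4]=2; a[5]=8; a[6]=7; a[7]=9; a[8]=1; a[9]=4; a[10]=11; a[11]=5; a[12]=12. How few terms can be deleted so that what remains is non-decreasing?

6

Fewest deletions = n − (longest non-decreasing subsequence).
Patience tails:
3 → extends → [3]
10 → extends → [3, 10]
6 → replaces 10 → [3, 6]
2 → replaces 3 → [2, 6]
8 → extends → [2, 6, 8]
7 → replaces 8 → [2, 6, 7]
9 → extends → [2, 6, 7, 9]
1 → replaces 2 → [1, 6, 7, 9]
4 → replaces 6 → [1, 4, 7, 9]
11 → extends → [1, 4, 7, 9, 11]
5 → replaces 7 → [1, 4, 5, 9, 11]
12 → extends → [1, 4, 5, 9, 11, 12]
Longest non-decreasing subsequence has length 6, so deletions = 12 − 6 = 6.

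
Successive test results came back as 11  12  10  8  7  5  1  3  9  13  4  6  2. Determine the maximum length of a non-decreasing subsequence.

4

Track the smallest tail for each achievable length (allowing ties):
11 → extends → [11]
12 → extends → [11, 12]
10 → replaces 11 → [10, 12]
8 → replaces 10 → [8, 12]
7 → replaces 8 → [7, 12]
5 → replaces 7 → [5, 12]
1 → replaces 5 → [1, 12]
3 → replaces 12 → [1, 3]
9 → extends → [1, 3, 9]
13 → extends → [1, 3, 9, 13]
4 → replaces 9 → [1, 3, 4, 13]
6 → replaces 13 → [1, 3, 4, 6]
2 → replaces 3 → [1, 2, 4, 6]
Four tails, so the longest non-decreasing subsequence has length 4 (e.g. 1, 3, 9, 13).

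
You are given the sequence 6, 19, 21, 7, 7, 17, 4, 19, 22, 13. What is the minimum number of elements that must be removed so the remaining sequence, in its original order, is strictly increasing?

Fewest deletions = n − (longest strictly increasing subsequence).
Patience tails:
6 → extends → [6]
19 → extends → [6, 19]
21 → extends → [6, 19, 21]
7 → replaces 19 → [6, 7, 21]
7 → already a tail → [6, 7, 21]
17 → replaces 21 → [6, 7, 17]
4 → replaces 6 → [4, 7, 17]
19 → extends → [4, 7, 17, 19]
22 → extends → [4, 7, 17, 19, 22]
13 → replaces 17 → [4, 7, 13, 19, 22]
Longest strictly increasing subsequence has length 5, so deletions = 10 − 5 = 5.

5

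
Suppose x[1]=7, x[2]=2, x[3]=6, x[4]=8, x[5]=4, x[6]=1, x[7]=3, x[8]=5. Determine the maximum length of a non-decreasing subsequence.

Track the smallest tail for each achievable length (allowing ties):
7 → extends → [7]
2 → replaces 7 → [2]
6 → extends → [2, 6]
8 → extends → [2, 6, 8]
4 → replaces 6 → [2, 4, 8]
1 → replaces 2 → [1, 4, 8]
3 → replaces 4 → [1, 3, 8]
5 → replaces 8 → [1, 3, 5]
Three tails, so the longest non-decreasing subsequence has length 3 (e.g. 2, 6, 8).

3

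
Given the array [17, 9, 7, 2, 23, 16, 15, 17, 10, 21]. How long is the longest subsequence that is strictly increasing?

Let dp[i] be the length of the longest such subsequence ending at index i:
i:      1  2  3  4  5  6  7  8  9 10
a[i]:  17  9  7  2 23 16 15 17 10 21
dp:     1  1  1  1  2  2  2  3  2  4
Maximum dp value is 4.

4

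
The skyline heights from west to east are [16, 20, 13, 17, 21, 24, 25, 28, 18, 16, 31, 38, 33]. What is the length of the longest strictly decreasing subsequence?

3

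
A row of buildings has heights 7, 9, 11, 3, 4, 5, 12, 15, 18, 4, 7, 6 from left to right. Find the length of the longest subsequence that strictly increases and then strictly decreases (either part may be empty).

inc[i] = longest strictly increasing subsequence ending at i; dec[i] = longest strictly decreasing subsequence starting at i:
i:      1  2  3  4  5  6  7  8  9 10 11 12
a[i]:   7  9 11  3  4  5 12 15 18  4  7  6
inc:    1  2  3  1  2  3  4  5  6  2  4  4
dec:    3  3  3  1  1  2  3  3  3  1  2  1
Best peak at i=9 (value 18): inc=6, dec=3, length 6+3−1 = 8.

8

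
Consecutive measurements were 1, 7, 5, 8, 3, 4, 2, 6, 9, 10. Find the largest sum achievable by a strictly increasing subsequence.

Let S[i] be the best sum of a strictly increasing subsequence ending at i:
i:      1  2  3  4  5  6  7  8  9 10
a[i]:   1  7  5  8  3  4  2  6  9 10
S:      1  8  6 16  4  8  3 14 25 35
Maximum is 35 (e.g. 1 + 7 + 8 + 9 + 10).

35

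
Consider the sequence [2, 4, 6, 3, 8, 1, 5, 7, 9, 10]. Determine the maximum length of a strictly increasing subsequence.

6

Let dp[i] be the length of the longest such subsequence ending at index i:
i:      1  2  3  4  5  6  7  8  9 10
a[i]:   2  4  6  3  8  1  5  7  9 10
dp:     1  2  3  2  4  1  3  4  5  6
Maximum dp value is 6.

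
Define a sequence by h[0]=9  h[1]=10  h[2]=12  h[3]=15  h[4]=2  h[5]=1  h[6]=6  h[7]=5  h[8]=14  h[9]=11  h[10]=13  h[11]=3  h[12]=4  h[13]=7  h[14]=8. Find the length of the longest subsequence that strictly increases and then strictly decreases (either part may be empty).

7

inc[i] = longest strictly increasing subsequence ending at i; dec[i] = longest strictly decreasing subsequence starting at i:
i:      0  1  2  3  4  5  6  7  8  9 10 11 12 13 14
h[i]:   9 10 12 15  2  1  6  5 14 11 13  3  4  7  8
inc:    1  2  3  4  1  1  2  2  4  3  4  2  3  4  5
dec:    4  4  4  4  2  1  3  2  3  2  2  1  1  1  1
Best peak at i=3 (value 15): inc=4, dec=4, length 4+4−1 = 7.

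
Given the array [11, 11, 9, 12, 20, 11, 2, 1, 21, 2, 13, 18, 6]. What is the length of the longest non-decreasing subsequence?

Track the smallest tail for each achievable length (allowing ties):
11 → extends → [11]
11 → extends → [11, 11]
9 → replaces 11 → [9, 11]
12 → extends → [9, 11, 12]
20 → extends → [9, 11, 12, 20]
11 → replaces 12 → [9, 11, 11, 20]
2 → replaces 9 → [2, 11, 11, 20]
1 → replaces 2 → [1, 11, 11, 20]
21 → extends → [1, 11, 11, 20, 21]
2 → replaces 11 → [1, 2, 11, 20, 21]
13 → replaces 20 → [1, 2, 11, 13, 21]
18 → replaces 21 → [1, 2, 11, 13, 18]
6 → replaces 11 → [1, 2, 6, 13, 18]
Five tails, so the longest non-decreasing subsequence has length 5 (e.g. 11, 11, 12, 20, 21).

5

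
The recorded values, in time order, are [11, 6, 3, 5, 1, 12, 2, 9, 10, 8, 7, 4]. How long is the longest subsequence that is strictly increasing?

Track the smallest tail for each achievable length (strict):
11 → extends → [11]
6 → replaces 11 → [6]
3 → replaces 6 → [3]
5 → extends → [3, 5]
1 → replaces 3 → [1, 5]
12 → extends → [1, 5, 12]
2 → replaces 5 → [1, 2, 12]
9 → replaces 12 → [1, 2, 9]
10 → extends → [1, 2, 9, 10]
8 → replaces 9 → [1, 2, 8, 10]
7 → replaces 8 → [1, 2, 7, 10]
4 → replaces 7 → [1, 2, 4, 10]
Four tails, so the longest strictly increasing subsequence has length 4 (e.g. 3, 5, 9, 10).

4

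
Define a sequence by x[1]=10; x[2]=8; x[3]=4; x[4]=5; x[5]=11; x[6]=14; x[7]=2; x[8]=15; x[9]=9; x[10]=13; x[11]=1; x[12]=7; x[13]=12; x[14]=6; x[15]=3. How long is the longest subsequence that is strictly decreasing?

5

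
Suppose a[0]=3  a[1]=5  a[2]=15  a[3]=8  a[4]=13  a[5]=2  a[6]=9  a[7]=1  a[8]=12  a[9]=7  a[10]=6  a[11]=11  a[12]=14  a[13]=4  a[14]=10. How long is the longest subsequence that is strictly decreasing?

6

Negate each value so 'decreasing' becomes 'increasing', then run patience tails on the negated sequence:
-3 → extends → [-3]
-5 → replaces -3 → [-5]
-15 → replaces -5 → [-15]
-8 → extends → [-15, -8]
-13 → replaces -8 → [-15, -13]
-2 → extends → [-15, -13, -2]
-9 → replaces -2 → [-15, -13, -9]
-1 → extends → [-15, -13, -9, -1]
-12 → replaces -9 → [-15, -13, -12, -1]
-7 → replaces -1 → [-15, -13, -12, -7]
-6 → extends → [-15, -13, -12, -7, -6]
-11 → replaces -7 → [-15, -13, -12, -11, -6]
-14 → replaces -13 → [-15, -14, -12, -11, -6]
-4 → extends → [-15, -14, -12, -11, -6, -4]
-10 → replaces -6 → [-15, -14, -12, -11, -10, -4]
Six tails, so the longest strictly decreasing subsequence of the original has length 6.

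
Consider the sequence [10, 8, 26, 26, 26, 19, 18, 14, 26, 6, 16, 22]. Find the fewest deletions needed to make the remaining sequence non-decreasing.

Fewest deletions = n − (longest non-decreasing subsequence).
Patience tails:
10 → extends → [10]
8 → replaces 10 → [8]
26 → extends → [8, 26]
26 → extends → [8, 26, 26]
26 → extends → [8, 26, 26, 26]
19 → replaces 26 → [8, 19, 26, 26]
18 → replaces 19 → [8, 18, 26, 26]
14 → replaces 18 → [8, 14, 26, 26]
26 → extends → [8, 14, 26, 26, 26]
6 → replaces 8 → [6, 14, 26, 26, 26]
16 → replaces 26 → [6, 14, 16, 26, 26]
22 → replaces 26 → [6, 14, 16, 22, 26]
Longest non-decreasing subsequence has length 5, so deletions = 12 − 5 = 7.

7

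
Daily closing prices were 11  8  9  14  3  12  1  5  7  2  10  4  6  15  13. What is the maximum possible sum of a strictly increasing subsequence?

46

Let S[i] be the best sum of a strictly increasing subsequence ending at i:
i:      1  2  3  4  5  6  7  8  9 10 11 12 13 14 15
a[i]:  11  8  9 14  3 12  1  5  7  2 10  4  6 15 13
S:     11  8 17 31  3 29  1  8 15  3 27  7 14 46 42
Maximum is 46 (e.g. 8 + 9 + 14 + 15).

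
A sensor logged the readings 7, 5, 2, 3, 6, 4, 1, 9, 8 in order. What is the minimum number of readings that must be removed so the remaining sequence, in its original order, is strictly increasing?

5

Fewest deletions = n − (longest strictly increasing subsequence).
i:     1 2 3 4 5 6 7 8 9
a[i]:  7 5 2 3 6 4 1 9 8
dp:    1 1 1 2 3 3 1 4 4
max dp = 4, so deletions = 9 − 4 = 5.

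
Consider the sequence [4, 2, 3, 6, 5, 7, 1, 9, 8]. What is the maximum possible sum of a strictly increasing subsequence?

27

Let S[i] be the best sum of a strictly increasing subsequence ending at i:
i:      1  2  3  4  5  6  7  8  9
a[i]:   4  2  3  6  5  7  1  9  8
S:      4  2  5 11 10 18  1 27 26
Maximum is 27 (e.g. 2 + 3 + 6 + 7 + 9).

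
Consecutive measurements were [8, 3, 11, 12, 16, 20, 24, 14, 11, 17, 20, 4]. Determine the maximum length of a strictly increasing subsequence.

Track the smallest tail for each achievable length (strict):
8 → extends → [8]
3 → replaces 8 → [3]
11 → extends → [3, 11]
12 → extends → [3, 11, 12]
16 → extends → [3, 11, 12, 16]
20 → extends → [3, 11, 12, 16, 20]
24 → extends → [3, 11, 12, 16, 20, 24]
14 → replaces 16 → [3, 11, 12, 14, 20, 24]
11 → already a tail → [3, 11, 12, 14, 20, 24]
17 → replaces 20 → [3, 11, 12, 14, 17, 24]
20 → replaces 24 → [3, 11, 12, 14, 17, 20]
4 → replaces 11 → [3, 4, 12, 14, 17, 20]
Six tails, so the longest strictly increasing subsequence has length 6 (e.g. 8, 11, 12, 16, 20, 24).

6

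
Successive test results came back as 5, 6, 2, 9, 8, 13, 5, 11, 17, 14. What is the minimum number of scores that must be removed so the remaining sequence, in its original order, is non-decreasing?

5

Fewest deletions = n − (longest non-decreasing subsequence).
i:      1  2  3  4  5  6  7  8  9 10
a[i]:   5  6  2  9  8 13  5 11 17 14
dp:     1  2  1  3  3  4  2  4  5  5
max dp = 5, so deletions = 10 − 5 = 5.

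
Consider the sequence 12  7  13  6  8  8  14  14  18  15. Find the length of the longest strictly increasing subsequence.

4

Track the smallest tail for each achievable length (strict):
12 → extends → [12]
7 → replaces 12 → [7]
13 → extends → [7, 13]
6 → replaces 7 → [6, 13]
8 → replaces 13 → [6, 8]
8 → already a tail → [6, 8]
14 → extends → [6, 8, 14]
14 → already a tail → [6, 8, 14]
18 → extends → [6, 8, 14, 18]
15 → replaces 18 → [6, 8, 14, 15]
Four tails, so the longest strictly increasing subsequence has length 4 (e.g. 12, 13, 14, 18).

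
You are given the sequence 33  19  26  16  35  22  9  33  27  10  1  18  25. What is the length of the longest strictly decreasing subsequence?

Let dp[i] be the longest strictly decreasing subsequence ending at i:
i:      1  2  3  4  5  6  7  8  9 10 11 12 13
a[i]:  33 19 26 16 35 22  9 33 27 10  1 18 25
dp:     1  2  2  3  1  3  4  2  3  4  5  4  4
Maximum is 5.

5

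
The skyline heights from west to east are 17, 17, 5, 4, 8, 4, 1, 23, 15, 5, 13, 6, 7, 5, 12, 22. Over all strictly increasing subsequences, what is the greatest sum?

56

Let S[i] be the best sum of a strictly increasing subsequence ending at i:
i:      1  2  3  4  5  6  7  8  9 10 11 12 13 14 15 16
a[i]:  17 17  5  4  8  4  1 23 15  5 13  6  7  5 12 22
S:     17 17  5  4 13  4  1 40 28  9 26 15 22  9 34 56
Maximum is 56 (e.g. 4 + 5 + 6 + 7 + 12 + 22).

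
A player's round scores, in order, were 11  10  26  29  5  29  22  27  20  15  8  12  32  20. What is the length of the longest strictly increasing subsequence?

4

Let dp[i] be the length of the longest such subsequence ending at index i:
i:      1  2  3  4  5  6  7  8  9 10 11 12 13 14
a[i]:  11 10 26 29  5 29 22 27 20 15  8 12 32 20
dp:     1  1  2  3  1  3  2  3  2  2  2  3  4  4
Maximum dp value is 4.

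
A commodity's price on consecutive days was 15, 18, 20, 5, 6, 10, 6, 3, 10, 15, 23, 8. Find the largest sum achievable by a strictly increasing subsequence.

Let S[i] be the best sum of a strictly increasing subsequence ending at i:
i:      1  2  3  4  5  6  7  8  9 10 11 12
a[i]:  15 18 20  5  6 10  6  3 10 15 23  8
S:     15 33 53  5 11 21 11  3 21 36 76 19
Maximum is 76 (e.g. 15 + 18 + 20 + 23).

76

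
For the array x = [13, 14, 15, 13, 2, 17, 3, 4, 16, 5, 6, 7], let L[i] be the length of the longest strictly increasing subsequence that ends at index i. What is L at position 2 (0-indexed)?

dp[i] = 1 + max{dp[j] : j<i, x[j]<x[i]} (or 1 if no such j):
i:      0  1  2  3  4  5  6  7  8  9 10 11
x[i]:  13 14 15 13  2 17  3  4 16  5  6  7
dp:     1  2  3  1  1  4  2  3  4  4  5  6
At index 2 the value is 3.

3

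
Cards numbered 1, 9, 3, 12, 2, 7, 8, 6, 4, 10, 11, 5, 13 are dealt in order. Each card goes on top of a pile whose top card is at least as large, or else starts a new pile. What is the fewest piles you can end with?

Place each on the leftmost legal pile:
1 → new pile 1 (tops now [1])
9 → new pile 2 (tops now [1, 9])
3 → pile 2 (tops now [1, 3])
12 → new pile 3 (tops now [1, 3, 12])
2 → pile 2 (tops now [1, 2, 12])
7 → pile 3 (tops now [1, 2, 7])
8 → new pile 4 (tops now [1, 2, 7, 8])
6 → pile 3 (tops now [1, 2, 6, 8])
4 → pile 3 (tops now [1, 2, 4, 8])
10 → new pile 5 (tops now [1, 2, 4, 8, 10])
11 → new pile 6 (tops now [1, 2, 4, 8, 10, 11])
5 → pile 4 (tops now [1, 2, 4, 5, 10, 11])
13 → new pile 7 (tops now [1, 2, 4, 5, 10, 11, 13])
Seven piles.

7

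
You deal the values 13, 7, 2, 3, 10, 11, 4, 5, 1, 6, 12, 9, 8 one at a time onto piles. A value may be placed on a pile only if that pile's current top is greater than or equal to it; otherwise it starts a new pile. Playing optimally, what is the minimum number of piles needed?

6

Place each on the leftmost legal pile:
13 → new pile 1 (tops now [13])
7 → pile 1 (tops now [7])
2 → pile 1 (tops now [2])
3 → new pile 2 (tops now [2, 3])
10 → new pile 3 (tops now [2, 3, 10])
11 → new pile 4 (tops now [2, 3, 10, 11])
4 → pile 3 (tops now [2, 3, 4, 11])
5 → pile 4 (tops now [2, 3, 4, 5])
1 → pile 1 (tops now [1, 3, 4, 5])
6 → new pile 5 (tops now [1, 3, 4, 5, 6])
12 → new pile 6 (tops now [1, 3, 4, 5, 6, 12])
9 → pile 6 (tops now [1, 3, 4, 5, 6, 9])
8 → pile 6 (tops now [1, 3, 4, 5, 6, 8])
Six piles.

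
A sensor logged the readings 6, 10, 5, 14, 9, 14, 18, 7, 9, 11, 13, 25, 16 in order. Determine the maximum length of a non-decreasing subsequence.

Track the smallest tail for each achievable length (allowing ties):
6 → extends → [6]
10 → extends → [6, 10]
5 → replaces 6 → [5, 10]
14 → extends → [5, 10, 14]
9 → replaces 10 → [5, 9, 14]
14 → extends → [5, 9, 14, 14]
18 → extends → [5, 9, 14, 14, 18]
7 → replaces 9 → [5, 7, 14, 14, 18]
9 → replaces 14 → [5, 7, 9, 14, 18]
11 → replaces 14 → [5, 7, 9, 11, 18]
13 → replaces 18 → [5, 7, 9, 11, 13]
25 → extends → [5, 7, 9, 11, 13, 25]
16 → replaces 25 → [5, 7, 9, 11, 13, 16]
Six tails, so the longest non-decreasing subsequence has length 6 (e.g. 6, 10, 14, 14, 18, 25).

6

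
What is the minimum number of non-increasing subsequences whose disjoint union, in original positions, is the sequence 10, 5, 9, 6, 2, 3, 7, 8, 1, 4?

4

The minimum number of non-increasing subsequences covering a sequence equals the length of its longest strictly increasing subsequence.
LIS length is 4 (e.g. 5, 6, 7, 8), so 4 piles are needed.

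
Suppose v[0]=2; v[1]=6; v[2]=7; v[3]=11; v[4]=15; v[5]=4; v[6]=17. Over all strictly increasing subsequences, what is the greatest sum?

Let S[i] be the best sum of a strictly increasing subsequence ending at i:
i:      0  1  2  3  4  5  6
v[i]:   2  6  7 11 15  4 17
S:      2  8 15 26 41  6 58
Maximum is 58 (e.g. 2 + 6 + 7 + 11 + 15 + 17).

58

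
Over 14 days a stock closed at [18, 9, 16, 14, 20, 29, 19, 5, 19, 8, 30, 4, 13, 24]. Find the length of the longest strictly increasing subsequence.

Let dp[i] be the length of the longest such subsequence ending at index i:
i:      1  2  3  4  5  6  7  8  9 10 11 12 13 14
a[i]:  18  9 16 14 20 29 19  5 19  8 30  4 13 24
dp:     1  1  2  2  3  4  3  1  3  2  5  1  3  4
Maximum dp value is 5.

5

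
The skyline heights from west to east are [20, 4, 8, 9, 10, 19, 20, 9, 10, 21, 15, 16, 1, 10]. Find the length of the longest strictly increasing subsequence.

Let dp[i] be the length of the longest such subsequence ending at index i:
i:      1  2  3  4  5  6  7  8  9 10 11 12 13 14
a[i]:  20  4  8  9 10 19 20  9 10 21 15 16  1 10
dp:     1  1  2  3  4  5  6  3  4  7  5  6  1  4
Maximum dp value is 7.

7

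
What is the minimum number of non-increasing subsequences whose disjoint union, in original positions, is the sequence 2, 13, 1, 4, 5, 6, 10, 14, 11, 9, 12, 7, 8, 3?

The minimum number of non-increasing subsequences covering a sequence equals the length of its longest strictly increasing subsequence.
LIS length is 7 (e.g. 2, 4, 5, 6, 10, 11, 12), so 7 piles are needed.

7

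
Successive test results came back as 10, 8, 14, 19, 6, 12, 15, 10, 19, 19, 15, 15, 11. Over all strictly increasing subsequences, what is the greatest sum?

58

Let S[i] be the best sum of a strictly increasing subsequence ending at i:
i:      1  2  3  4  5  6  7  8  9 10 11 12 13
a[i]:  10  8 14 19  6 12 15 10 19 19 15 15 11
S:     10  8 24 43  6 22 39 18 58 58 39 39 29
Maximum is 58 (e.g. 10 + 14 + 15 + 19).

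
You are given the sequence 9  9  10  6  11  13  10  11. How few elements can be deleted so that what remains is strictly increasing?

Fewest deletions = n − (longest strictly increasing subsequence).
Patience tails:
9 → extends → [9]
9 → already a tail → [9]
10 → extends → [9, 10]
6 → replaces 9 → [6, 10]
11 → extends → [6, 10, 11]
13 → extends → [6, 10, 11, 13]
10 → already a tail → [6, 10, 11, 13]
11 → already a tail → [6, 10, 11, 13]
Longest strictly increasing subsequence has length 4, so deletions = 8 − 4 = 4.

4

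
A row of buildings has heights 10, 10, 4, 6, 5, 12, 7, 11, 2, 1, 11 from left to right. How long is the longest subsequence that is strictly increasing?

4

Let dp[i] be the length of the longest such subsequence ending at index i:
i:      1  2  3  4  5  6  7  8  9 10 11
a[i]:  10 10  4  6  5 12  7 11  2  1 11
dp:     1  1  1  2  2  3  3  4  1  1  4
Maximum dp value is 4.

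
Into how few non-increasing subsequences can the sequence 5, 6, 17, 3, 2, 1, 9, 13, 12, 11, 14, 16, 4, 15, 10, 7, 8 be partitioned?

6

Place each on the leftmost legal pile:
5 → new pile 1 (tops now [5])
6 → new pile 2 (tops now [5, 6])
17 → new pile 3 (tops now [5, 6, 17])
3 → pile 1 (tops now [3, 6, 17])
2 → pile 1 (tops now [2, 6, 17])
1 → pile 1 (tops now [1, 6, 17])
9 → pile 3 (tops now [1, 6, 9])
13 → new pile 4 (tops now [1, 6, 9, 13])
12 → pile 4 (tops now [1, 6, 9, 12])
11 → pile 4 (tops now [1, 6, 9, 11])
14 → new pile 5 (tops now [1, 6, 9, 11, 14])
16 → new pile 6 (tops now [1, 6, 9, 11, 14, 16])
4 → pile 2 (tops now [1, 4, 9, 11, 14, 16])
15 → pile 6 (tops now [1, 4, 9, 11, 14, 15])
10 → pile 4 (tops now [1, 4, 9, 10, 14, 15])
7 → pile 3 (tops now [1, 4, 7, 10, 14, 15])
8 → pile 4 (tops now [1, 4, 7, 8, 14, 15])
Six piles.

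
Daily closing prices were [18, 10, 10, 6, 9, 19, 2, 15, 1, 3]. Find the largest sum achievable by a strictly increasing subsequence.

37

Let S[i] be the best sum of a strictly increasing subsequence ending at i:
i:      1  2  3  4  5  6  7  8  9 10
a[i]:  18 10 10  6  9 19  2 15  1  3
S:     18 10 10  6 15 37  2 30  1  5
Maximum is 37 (e.g. 18 + 19).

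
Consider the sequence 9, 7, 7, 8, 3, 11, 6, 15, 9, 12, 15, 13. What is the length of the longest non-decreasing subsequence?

6

Let dp[i] be the length of the longest such subsequence ending at index i:
i:      1  2  3  4  5  6  7  8  9 10 11 12
a[i]:   9  7  7  8  3 11  6 15  9 12 15 13
dp:     1  1  2  3  1  4  2  5  4  5  6  6
Maximum dp value is 6.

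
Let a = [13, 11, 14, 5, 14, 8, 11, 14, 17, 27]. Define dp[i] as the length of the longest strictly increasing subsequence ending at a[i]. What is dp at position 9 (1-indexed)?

dp[i] = 1 + max{dp[j] : j<i, a[j]<a[i]} (or 1 if no such j):
i:      1  2  3  4  5  6  7  8  9 10
a[i]:  13 11 14  5 14  8 11 14 17 27
dp:     1  1  2  1  2  2  3  4  5  6
At index 9 the value is 5.

5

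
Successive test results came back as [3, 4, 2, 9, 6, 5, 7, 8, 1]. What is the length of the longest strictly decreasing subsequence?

4

Negate each value so 'decreasing' becomes 'increasing', then run patience tails on the negated sequence:
-3 → extends → [-3]
-4 → replaces -3 → [-4]
-2 → extends → [-4, -2]
-9 → replaces -4 → [-9, -2]
-6 → replaces -2 → [-9, -6]
-5 → extends → [-9, -6, -5]
-7 → replaces -6 → [-9, -7, -5]
-8 → replaces -7 → [-9, -8, -5]
-1 → extends → [-9, -8, -5, -1]
Four tails, so the longest strictly decreasing subsequence of the original has length 4.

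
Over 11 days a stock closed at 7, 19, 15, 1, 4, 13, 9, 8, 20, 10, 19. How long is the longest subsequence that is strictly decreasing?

Negate each value so 'decreasing' becomes 'increasing', then run patience tails on the negated sequence:
-7 → extends → [-7]
-19 → replaces -7 → [-19]
-15 → extends → [-19, -15]
-1 → extends → [-19, -15, -1]
-4 → replaces -1 → [-19, -15, -4]
-13 → replaces -4 → [-19, -15, -13]
-9 → extends → [-19, -15, -13, -9]
-8 → extends → [-19, -15, -13, -9, -8]
-20 → replaces -19 → [-20, -15, -13, -9, -8]
-10 → replaces -9 → [-20, -15, -13, -10, -8]
-19 → replaces -15 → [-20, -19, -13, -10, -8]
Five tails, so the longest strictly decreasing subsequence of the original has length 5.

5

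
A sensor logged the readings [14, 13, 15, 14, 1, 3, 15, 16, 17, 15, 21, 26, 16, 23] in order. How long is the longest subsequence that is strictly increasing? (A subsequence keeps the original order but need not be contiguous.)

7

Let dp[i] be the length of the longest such subsequence ending at index i:
i:      1  2  3  4  5  6  7  8  9 10 11 12 13 14
a[i]:  14 13 15 14  1  3 15 16 17 15 21 26 16 23
dp:     1  1  2  2  1  2  3  4  5  3  6  7  4  7
Maximum dp value is 7.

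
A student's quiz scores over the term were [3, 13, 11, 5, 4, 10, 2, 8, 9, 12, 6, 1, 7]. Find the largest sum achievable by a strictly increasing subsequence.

37

Let S[i] be the best sum of a strictly increasing subsequence ending at i:
i:      1  2  3  4  5  6  7  8  9 10 11 12 13
a[i]:   3 13 11  5  4 10  2  8  9 12  6  1  7
S:      3 16 14  8  7 18  2 16 25 37 14  1 21
Maximum is 37 (e.g. 3 + 5 + 8 + 9 + 12).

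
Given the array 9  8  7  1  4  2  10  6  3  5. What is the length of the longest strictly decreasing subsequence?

Negate each value so 'decreasing' becomes 'increasing', then run patience tails on the negated sequence:
-9 → extends → [-9]
-8 → extends → [-9, -8]
-7 → extends → [-9, -8, -7]
-1 → extends → [-9, -8, -7, -1]
-4 → replaces -1 → [-9, -8, -7, -4]
-2 → extends → [-9, -8, -7, -4, -2]
-10 → replaces -9 → [-10, -8, -7, -4, -2]
-6 → replaces -4 → [-10, -8, -7, -6, -2]
-3 → replaces -2 → [-10, -8, -7, -6, -3]
-5 → replaces -3 → [-10, -8, -7, -6, -5]
Five tails, so the longest strictly decreasing subsequence of the original has length 5.

5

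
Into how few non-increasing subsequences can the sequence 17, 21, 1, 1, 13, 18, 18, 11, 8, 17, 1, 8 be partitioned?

3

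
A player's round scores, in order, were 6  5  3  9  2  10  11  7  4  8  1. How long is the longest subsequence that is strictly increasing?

4

Track the smallest tail for each achievable length (strict):
6 → extends → [6]
5 → replaces 6 → [5]
3 → replaces 5 → [3]
9 → extends → [3, 9]
2 → replaces 3 → [2, 9]
10 → extends → [2, 9, 10]
11 → extends → [2, 9, 10, 11]
7 → replaces 9 → [2, 7, 10, 11]
4 → replaces 7 → [2, 4, 10, 11]
8 → replaces 10 → [2, 4, 8, 11]
1 → replaces 2 → [1, 4, 8, 11]
Four tails, so the longest strictly increasing subsequence has length 4 (e.g. 6, 9, 10, 11).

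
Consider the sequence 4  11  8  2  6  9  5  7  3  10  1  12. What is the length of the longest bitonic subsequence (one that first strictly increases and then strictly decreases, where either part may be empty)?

7

inc[i] = longest strictly increasing subsequence ending at i; dec[i] = longest strictly decreasing subsequence starting at i:
i:      1  2  3  4  5  6  7  8  9 10 11 12
a[i]:   4 11  8  2  6  9  5  7  3 10  1 12
inc:    1  2  2  1  2  3  2  3  2  4  1  5
dec:    3  6  5  2  4  4  3  3  2  2  1  1
Best peak at i=2 (value 11): inc=2, dec=6, length 2+6−1 = 7.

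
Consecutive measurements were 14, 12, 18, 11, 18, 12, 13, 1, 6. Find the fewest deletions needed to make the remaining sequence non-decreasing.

6

Fewest deletions = n − (longest non-decreasing subsequence).
Patience tails:
14 → extends → [14]
12 → replaces 14 → [12]
18 → extends → [12, 18]
11 → replaces 12 → [11, 18]
18 → extends → [11, 18, 18]
12 → replaces 18 → [11, 12, 18]
13 → replaces 18 → [11, 12, 13]
1 → replaces 11 → [1, 12, 13]
6 → replaces 12 → [1, 6, 13]
Longest non-decreasing subsequence has length 3, so deletions = 9 − 3 = 6.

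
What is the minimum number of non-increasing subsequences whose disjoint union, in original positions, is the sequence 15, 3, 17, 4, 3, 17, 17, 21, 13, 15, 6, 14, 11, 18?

5

Place each on the leftmost legal pile:
15 → new pile 1 (tops now [15])
3 → pile 1 (tops now [3])
17 → new pile 2 (tops now [3, 17])
4 → pile 2 (tops now [3, 4])
3 → pile 1 (tops now [3, 4])
17 → new pile 3 (tops now [3, 4, 17])
17 → pile 3 (tops now [3, 4, 17])
21 → new pile 4 (tops now [3, 4, 17, 21])
13 → pile 3 (tops now [3, 4, 13, 21])
15 → pile 4 (tops now [3, 4, 13, 15])
6 → pile 3 (tops now [3, 4, 6, 15])
14 → pile 4 (tops now [3, 4, 6, 14])
11 → pile 4 (tops now [3, 4, 6, 11])
18 → new pile 5 (tops now [3, 4, 6, 11, 18])
Five piles.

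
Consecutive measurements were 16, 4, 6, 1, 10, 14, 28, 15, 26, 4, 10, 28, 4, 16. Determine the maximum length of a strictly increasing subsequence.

7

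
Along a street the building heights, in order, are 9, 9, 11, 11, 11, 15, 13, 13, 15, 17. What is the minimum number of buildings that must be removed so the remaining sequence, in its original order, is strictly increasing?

Fewest deletions = n − (longest strictly increasing subsequence).
i:      1  2  3  4  5  6  7  8  9 10
a[i]:   9  9 11 11 11 15 13 13 15 17
dp:     1  1  2  2  2  3  3  3  4  5
max dp = 5, so deletions = 10 − 5 = 5.

5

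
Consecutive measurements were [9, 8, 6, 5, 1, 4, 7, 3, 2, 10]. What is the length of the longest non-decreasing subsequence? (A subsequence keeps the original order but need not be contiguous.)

4

Track the smallest tail for each achievable length (allowing ties):
9 → extends → [9]
8 → replaces 9 → [8]
6 → replaces 8 → [6]
5 → replaces 6 → [5]
1 → replaces 5 → [1]
4 → extends → [1, 4]
7 → extends → [1, 4, 7]
3 → replaces 4 → [1, 3, 7]
2 → replaces 3 → [1, 2, 7]
10 → extends → [1, 2, 7, 10]
Four tails, so the longest non-decreasing subsequence has length 4 (e.g. 1, 4, 7, 10).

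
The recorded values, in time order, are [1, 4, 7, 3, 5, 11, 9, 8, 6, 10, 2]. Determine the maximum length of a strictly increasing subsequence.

5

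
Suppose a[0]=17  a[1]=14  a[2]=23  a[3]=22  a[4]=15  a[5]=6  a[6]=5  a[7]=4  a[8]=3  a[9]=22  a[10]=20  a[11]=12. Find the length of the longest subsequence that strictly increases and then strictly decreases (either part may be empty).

inc[i] = longest strictly increasing subsequence ending at i; dec[i] = longest strictly decreasing subsequence starting at i:
i:      0  1  2  3  4  5  6  7  8  9 10 11
a[i]:  17 14 23 22 15  6  5  4  3 22 20 12
inc:    1  1  2  2  2  1  1  1  1  3  3  2
dec:    6  5  7  6  5  4  3  2  1  3  2  1
Best peak at i=2 (value 23): inc=2, dec=7, length 2+7−1 = 8.

8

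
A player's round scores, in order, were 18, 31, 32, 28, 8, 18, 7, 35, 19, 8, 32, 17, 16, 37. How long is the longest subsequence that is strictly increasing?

5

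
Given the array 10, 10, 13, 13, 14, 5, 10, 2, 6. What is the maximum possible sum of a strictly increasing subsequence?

37

Let S[i] be the best sum of a strictly increasing subsequence ending at i:
i:      1  2  3  4  5  6  7  8  9
a[i]:  10 10 13 13 14  5 10  2  6
S:     10 10 23 23 37  5 15  2 11
Maximum is 37 (e.g. 10 + 13 + 14).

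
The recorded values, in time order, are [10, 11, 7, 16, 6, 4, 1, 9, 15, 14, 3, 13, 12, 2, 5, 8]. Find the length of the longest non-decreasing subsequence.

4

Track the smallest tail for each achievable length (allowing ties):
10 → extends → [10]
11 → extends → [10, 11]
7 → replaces 10 → [7, 11]
16 → extends → [7, 11, 16]
6 → replaces 7 → [6, 11, 16]
4 → replaces 6 → [4, 11, 16]
1 → replaces 4 → [1, 11, 16]
9 → replaces 11 → [1, 9, 16]
15 → replaces 16 → [1, 9, 15]
14 → replaces 15 → [1, 9, 14]
3 → replaces 9 → [1, 3, 14]
13 → replaces 14 → [1, 3, 13]
12 → replaces 13 → [1, 3, 12]
2 → replaces 3 → [1, 2, 12]
5 → replaces 12 → [1, 2, 5]
8 → extends → [1, 2, 5, 8]
Four tails, so the longest non-decreasing subsequence has length 4 (e.g. 1, 3, 5, 8).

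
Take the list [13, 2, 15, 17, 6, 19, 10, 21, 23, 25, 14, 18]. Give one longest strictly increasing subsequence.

Patience tails give the LIS length; then backtrack through the dp parents:
13 → extends → [13]
2 → replaces 13 → [2]
15 → extends → [2, 15]
17 → extends → [2, 15, 17]
6 → replaces 15 → [2, 6, 17]
19 → extends → [2, 6, 17, 19]
10 → replaces 17 → [2, 6, 10, 19]
21 → extends → [2, 6, 10, 19, 21]
23 → extends → [2, 6, 10, 19, 21, 23]
25 → extends → [2, 6, 10, 19, 21, 23, 25]
14 → replaces 19 → [2, 6, 10, 14, 21, 23, 25]
18 → replaces 21 → [2, 6, 10, 14, 18, 23, 25]
Length 7; one witness is 13, 15, 17, 19, 21, 23, 25.

13, 15, 17, 19, 21, 23, 25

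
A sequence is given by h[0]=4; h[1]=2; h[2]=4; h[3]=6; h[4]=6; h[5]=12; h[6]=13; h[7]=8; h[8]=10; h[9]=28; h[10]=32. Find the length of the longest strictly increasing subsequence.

7

Let dp[i] be the length of the longest such subsequence ending at index i:
i:      0  1  2  3  4  5  6  7  8  9 10
h[i]:   4  2  4  6  6 12 13  8 10 28 32
dp:     1  1  2  3  3  4  5  4  5  6  7
Maximum dp value is 7.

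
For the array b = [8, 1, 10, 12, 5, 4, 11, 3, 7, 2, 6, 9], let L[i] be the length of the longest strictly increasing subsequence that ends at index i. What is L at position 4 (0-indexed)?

dp[i] = 1 + max{dp[j] : j<i, b[j]<b[i]} (or 1 if no such j):
i:      0  1  2  3  4  5  6  7  8  9 10 11
b[i]:   8  1 10 12  5  4 11  3  7  2  6  9
dp:     1  1  2  3  2  2  3  2  3  2  3  4
At index 4 the value is 2.

2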